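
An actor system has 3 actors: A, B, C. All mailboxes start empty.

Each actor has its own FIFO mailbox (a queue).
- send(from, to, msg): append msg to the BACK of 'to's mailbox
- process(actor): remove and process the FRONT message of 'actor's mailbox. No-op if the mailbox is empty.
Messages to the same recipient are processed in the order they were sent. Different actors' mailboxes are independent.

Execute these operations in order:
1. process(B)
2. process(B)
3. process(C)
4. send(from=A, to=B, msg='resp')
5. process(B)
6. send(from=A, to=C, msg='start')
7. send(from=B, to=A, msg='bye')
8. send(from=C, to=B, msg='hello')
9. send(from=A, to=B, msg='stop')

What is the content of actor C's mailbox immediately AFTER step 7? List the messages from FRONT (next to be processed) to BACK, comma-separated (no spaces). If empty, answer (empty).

After 1 (process(B)): A:[] B:[] C:[]
After 2 (process(B)): A:[] B:[] C:[]
After 3 (process(C)): A:[] B:[] C:[]
After 4 (send(from=A, to=B, msg='resp')): A:[] B:[resp] C:[]
After 5 (process(B)): A:[] B:[] C:[]
After 6 (send(from=A, to=C, msg='start')): A:[] B:[] C:[start]
After 7 (send(from=B, to=A, msg='bye')): A:[bye] B:[] C:[start]

start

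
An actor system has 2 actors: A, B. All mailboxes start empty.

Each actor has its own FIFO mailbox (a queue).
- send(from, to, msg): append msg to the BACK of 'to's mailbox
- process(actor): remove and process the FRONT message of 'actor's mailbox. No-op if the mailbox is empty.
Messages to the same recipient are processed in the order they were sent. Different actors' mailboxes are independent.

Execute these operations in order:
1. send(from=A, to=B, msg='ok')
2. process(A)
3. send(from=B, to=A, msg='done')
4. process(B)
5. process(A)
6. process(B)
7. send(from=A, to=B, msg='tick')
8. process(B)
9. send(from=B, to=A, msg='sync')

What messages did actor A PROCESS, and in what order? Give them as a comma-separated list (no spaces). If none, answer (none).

Answer: done

Derivation:
After 1 (send(from=A, to=B, msg='ok')): A:[] B:[ok]
After 2 (process(A)): A:[] B:[ok]
After 3 (send(from=B, to=A, msg='done')): A:[done] B:[ok]
After 4 (process(B)): A:[done] B:[]
After 5 (process(A)): A:[] B:[]
After 6 (process(B)): A:[] B:[]
After 7 (send(from=A, to=B, msg='tick')): A:[] B:[tick]
After 8 (process(B)): A:[] B:[]
After 9 (send(from=B, to=A, msg='sync')): A:[sync] B:[]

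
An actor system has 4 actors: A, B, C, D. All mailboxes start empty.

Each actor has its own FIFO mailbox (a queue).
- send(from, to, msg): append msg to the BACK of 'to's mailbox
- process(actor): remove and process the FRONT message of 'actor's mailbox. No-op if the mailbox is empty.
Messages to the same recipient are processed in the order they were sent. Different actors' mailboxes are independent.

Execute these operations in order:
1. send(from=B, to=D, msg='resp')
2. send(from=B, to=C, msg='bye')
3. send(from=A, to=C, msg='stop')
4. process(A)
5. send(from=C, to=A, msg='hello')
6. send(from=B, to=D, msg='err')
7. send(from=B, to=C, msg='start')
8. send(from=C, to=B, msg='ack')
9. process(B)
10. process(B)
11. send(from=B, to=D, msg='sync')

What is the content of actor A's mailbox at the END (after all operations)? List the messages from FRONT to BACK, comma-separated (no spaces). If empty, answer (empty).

Answer: hello

Derivation:
After 1 (send(from=B, to=D, msg='resp')): A:[] B:[] C:[] D:[resp]
After 2 (send(from=B, to=C, msg='bye')): A:[] B:[] C:[bye] D:[resp]
After 3 (send(from=A, to=C, msg='stop')): A:[] B:[] C:[bye,stop] D:[resp]
After 4 (process(A)): A:[] B:[] C:[bye,stop] D:[resp]
After 5 (send(from=C, to=A, msg='hello')): A:[hello] B:[] C:[bye,stop] D:[resp]
After 6 (send(from=B, to=D, msg='err')): A:[hello] B:[] C:[bye,stop] D:[resp,err]
After 7 (send(from=B, to=C, msg='start')): A:[hello] B:[] C:[bye,stop,start] D:[resp,err]
After 8 (send(from=C, to=B, msg='ack')): A:[hello] B:[ack] C:[bye,stop,start] D:[resp,err]
After 9 (process(B)): A:[hello] B:[] C:[bye,stop,start] D:[resp,err]
After 10 (process(B)): A:[hello] B:[] C:[bye,stop,start] D:[resp,err]
After 11 (send(from=B, to=D, msg='sync')): A:[hello] B:[] C:[bye,stop,start] D:[resp,err,sync]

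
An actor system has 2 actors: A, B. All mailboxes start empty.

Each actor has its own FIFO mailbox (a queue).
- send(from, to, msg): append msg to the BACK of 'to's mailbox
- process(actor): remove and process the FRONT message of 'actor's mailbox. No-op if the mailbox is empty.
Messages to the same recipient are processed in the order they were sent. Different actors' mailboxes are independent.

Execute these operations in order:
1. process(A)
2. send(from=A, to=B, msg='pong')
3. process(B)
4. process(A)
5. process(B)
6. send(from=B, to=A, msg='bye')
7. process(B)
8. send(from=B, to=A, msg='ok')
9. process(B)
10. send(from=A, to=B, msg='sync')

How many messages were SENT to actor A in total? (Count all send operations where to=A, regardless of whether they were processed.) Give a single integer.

Answer: 2

Derivation:
After 1 (process(A)): A:[] B:[]
After 2 (send(from=A, to=B, msg='pong')): A:[] B:[pong]
After 3 (process(B)): A:[] B:[]
After 4 (process(A)): A:[] B:[]
After 5 (process(B)): A:[] B:[]
After 6 (send(from=B, to=A, msg='bye')): A:[bye] B:[]
After 7 (process(B)): A:[bye] B:[]
After 8 (send(from=B, to=A, msg='ok')): A:[bye,ok] B:[]
After 9 (process(B)): A:[bye,ok] B:[]
After 10 (send(from=A, to=B, msg='sync')): A:[bye,ok] B:[sync]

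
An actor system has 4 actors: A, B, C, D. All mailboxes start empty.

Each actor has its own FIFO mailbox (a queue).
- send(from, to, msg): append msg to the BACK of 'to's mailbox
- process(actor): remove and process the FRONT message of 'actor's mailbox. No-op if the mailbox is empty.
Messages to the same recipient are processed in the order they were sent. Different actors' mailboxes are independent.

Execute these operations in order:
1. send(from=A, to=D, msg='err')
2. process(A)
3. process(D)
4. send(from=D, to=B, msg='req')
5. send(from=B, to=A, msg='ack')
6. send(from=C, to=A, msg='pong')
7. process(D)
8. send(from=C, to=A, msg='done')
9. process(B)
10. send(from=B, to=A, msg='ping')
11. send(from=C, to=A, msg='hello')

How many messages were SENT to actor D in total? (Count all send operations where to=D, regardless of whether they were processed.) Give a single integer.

Answer: 1

Derivation:
After 1 (send(from=A, to=D, msg='err')): A:[] B:[] C:[] D:[err]
After 2 (process(A)): A:[] B:[] C:[] D:[err]
After 3 (process(D)): A:[] B:[] C:[] D:[]
After 4 (send(from=D, to=B, msg='req')): A:[] B:[req] C:[] D:[]
After 5 (send(from=B, to=A, msg='ack')): A:[ack] B:[req] C:[] D:[]
After 6 (send(from=C, to=A, msg='pong')): A:[ack,pong] B:[req] C:[] D:[]
After 7 (process(D)): A:[ack,pong] B:[req] C:[] D:[]
After 8 (send(from=C, to=A, msg='done')): A:[ack,pong,done] B:[req] C:[] D:[]
After 9 (process(B)): A:[ack,pong,done] B:[] C:[] D:[]
After 10 (send(from=B, to=A, msg='ping')): A:[ack,pong,done,ping] B:[] C:[] D:[]
After 11 (send(from=C, to=A, msg='hello')): A:[ack,pong,done,ping,hello] B:[] C:[] D:[]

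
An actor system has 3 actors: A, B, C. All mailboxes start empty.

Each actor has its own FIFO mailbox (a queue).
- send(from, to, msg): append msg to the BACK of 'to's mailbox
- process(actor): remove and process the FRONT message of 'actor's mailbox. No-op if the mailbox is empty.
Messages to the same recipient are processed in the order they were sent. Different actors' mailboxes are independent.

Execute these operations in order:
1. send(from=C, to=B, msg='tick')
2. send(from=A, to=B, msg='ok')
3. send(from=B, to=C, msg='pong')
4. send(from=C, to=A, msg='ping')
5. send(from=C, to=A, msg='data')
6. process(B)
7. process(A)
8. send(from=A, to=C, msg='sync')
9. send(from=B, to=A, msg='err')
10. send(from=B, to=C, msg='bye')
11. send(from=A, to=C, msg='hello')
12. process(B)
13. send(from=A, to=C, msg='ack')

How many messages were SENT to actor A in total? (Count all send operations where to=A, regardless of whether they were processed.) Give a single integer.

After 1 (send(from=C, to=B, msg='tick')): A:[] B:[tick] C:[]
After 2 (send(from=A, to=B, msg='ok')): A:[] B:[tick,ok] C:[]
After 3 (send(from=B, to=C, msg='pong')): A:[] B:[tick,ok] C:[pong]
After 4 (send(from=C, to=A, msg='ping')): A:[ping] B:[tick,ok] C:[pong]
After 5 (send(from=C, to=A, msg='data')): A:[ping,data] B:[tick,ok] C:[pong]
After 6 (process(B)): A:[ping,data] B:[ok] C:[pong]
After 7 (process(A)): A:[data] B:[ok] C:[pong]
After 8 (send(from=A, to=C, msg='sync')): A:[data] B:[ok] C:[pong,sync]
After 9 (send(from=B, to=A, msg='err')): A:[data,err] B:[ok] C:[pong,sync]
After 10 (send(from=B, to=C, msg='bye')): A:[data,err] B:[ok] C:[pong,sync,bye]
After 11 (send(from=A, to=C, msg='hello')): A:[data,err] B:[ok] C:[pong,sync,bye,hello]
After 12 (process(B)): A:[data,err] B:[] C:[pong,sync,bye,hello]
After 13 (send(from=A, to=C, msg='ack')): A:[data,err] B:[] C:[pong,sync,bye,hello,ack]

Answer: 3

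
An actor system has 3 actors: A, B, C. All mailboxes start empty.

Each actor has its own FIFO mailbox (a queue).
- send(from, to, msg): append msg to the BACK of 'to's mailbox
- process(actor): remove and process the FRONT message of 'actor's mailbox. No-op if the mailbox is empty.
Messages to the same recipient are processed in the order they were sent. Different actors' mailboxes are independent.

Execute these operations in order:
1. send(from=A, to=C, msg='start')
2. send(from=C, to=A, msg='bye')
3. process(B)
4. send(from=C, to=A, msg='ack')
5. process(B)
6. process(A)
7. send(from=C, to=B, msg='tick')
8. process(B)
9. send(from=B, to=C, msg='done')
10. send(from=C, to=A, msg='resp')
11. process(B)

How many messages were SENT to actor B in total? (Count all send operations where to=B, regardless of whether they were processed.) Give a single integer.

Answer: 1

Derivation:
After 1 (send(from=A, to=C, msg='start')): A:[] B:[] C:[start]
After 2 (send(from=C, to=A, msg='bye')): A:[bye] B:[] C:[start]
After 3 (process(B)): A:[bye] B:[] C:[start]
After 4 (send(from=C, to=A, msg='ack')): A:[bye,ack] B:[] C:[start]
After 5 (process(B)): A:[bye,ack] B:[] C:[start]
After 6 (process(A)): A:[ack] B:[] C:[start]
After 7 (send(from=C, to=B, msg='tick')): A:[ack] B:[tick] C:[start]
After 8 (process(B)): A:[ack] B:[] C:[start]
After 9 (send(from=B, to=C, msg='done')): A:[ack] B:[] C:[start,done]
After 10 (send(from=C, to=A, msg='resp')): A:[ack,resp] B:[] C:[start,done]
After 11 (process(B)): A:[ack,resp] B:[] C:[start,done]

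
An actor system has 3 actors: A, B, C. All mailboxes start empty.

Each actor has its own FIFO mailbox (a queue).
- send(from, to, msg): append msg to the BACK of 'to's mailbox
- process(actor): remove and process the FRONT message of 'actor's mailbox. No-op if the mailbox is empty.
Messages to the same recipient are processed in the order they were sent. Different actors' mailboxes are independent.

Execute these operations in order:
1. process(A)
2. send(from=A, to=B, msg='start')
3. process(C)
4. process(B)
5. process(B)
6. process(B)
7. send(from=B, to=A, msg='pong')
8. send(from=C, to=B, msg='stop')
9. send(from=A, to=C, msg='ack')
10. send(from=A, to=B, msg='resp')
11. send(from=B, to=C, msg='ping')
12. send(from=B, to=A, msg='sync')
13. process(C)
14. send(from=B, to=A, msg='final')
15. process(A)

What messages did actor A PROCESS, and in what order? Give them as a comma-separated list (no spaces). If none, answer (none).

After 1 (process(A)): A:[] B:[] C:[]
After 2 (send(from=A, to=B, msg='start')): A:[] B:[start] C:[]
After 3 (process(C)): A:[] B:[start] C:[]
After 4 (process(B)): A:[] B:[] C:[]
After 5 (process(B)): A:[] B:[] C:[]
After 6 (process(B)): A:[] B:[] C:[]
After 7 (send(from=B, to=A, msg='pong')): A:[pong] B:[] C:[]
After 8 (send(from=C, to=B, msg='stop')): A:[pong] B:[stop] C:[]
After 9 (send(from=A, to=C, msg='ack')): A:[pong] B:[stop] C:[ack]
After 10 (send(from=A, to=B, msg='resp')): A:[pong] B:[stop,resp] C:[ack]
After 11 (send(from=B, to=C, msg='ping')): A:[pong] B:[stop,resp] C:[ack,ping]
After 12 (send(from=B, to=A, msg='sync')): A:[pong,sync] B:[stop,resp] C:[ack,ping]
After 13 (process(C)): A:[pong,sync] B:[stop,resp] C:[ping]
After 14 (send(from=B, to=A, msg='final')): A:[pong,sync,final] B:[stop,resp] C:[ping]
After 15 (process(A)): A:[sync,final] B:[stop,resp] C:[ping]

Answer: pong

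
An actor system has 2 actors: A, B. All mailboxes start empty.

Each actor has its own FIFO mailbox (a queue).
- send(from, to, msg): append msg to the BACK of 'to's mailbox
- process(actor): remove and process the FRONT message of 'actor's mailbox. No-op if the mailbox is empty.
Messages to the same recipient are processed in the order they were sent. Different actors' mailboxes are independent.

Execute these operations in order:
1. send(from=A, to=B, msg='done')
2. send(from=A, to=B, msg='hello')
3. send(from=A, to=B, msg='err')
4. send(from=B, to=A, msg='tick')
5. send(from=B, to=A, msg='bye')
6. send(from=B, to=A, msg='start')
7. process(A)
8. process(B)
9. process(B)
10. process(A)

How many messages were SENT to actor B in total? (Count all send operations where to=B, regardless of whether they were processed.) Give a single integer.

Answer: 3

Derivation:
After 1 (send(from=A, to=B, msg='done')): A:[] B:[done]
After 2 (send(from=A, to=B, msg='hello')): A:[] B:[done,hello]
After 3 (send(from=A, to=B, msg='err')): A:[] B:[done,hello,err]
After 4 (send(from=B, to=A, msg='tick')): A:[tick] B:[done,hello,err]
After 5 (send(from=B, to=A, msg='bye')): A:[tick,bye] B:[done,hello,err]
After 6 (send(from=B, to=A, msg='start')): A:[tick,bye,start] B:[done,hello,err]
After 7 (process(A)): A:[bye,start] B:[done,hello,err]
After 8 (process(B)): A:[bye,start] B:[hello,err]
After 9 (process(B)): A:[bye,start] B:[err]
After 10 (process(A)): A:[start] B:[err]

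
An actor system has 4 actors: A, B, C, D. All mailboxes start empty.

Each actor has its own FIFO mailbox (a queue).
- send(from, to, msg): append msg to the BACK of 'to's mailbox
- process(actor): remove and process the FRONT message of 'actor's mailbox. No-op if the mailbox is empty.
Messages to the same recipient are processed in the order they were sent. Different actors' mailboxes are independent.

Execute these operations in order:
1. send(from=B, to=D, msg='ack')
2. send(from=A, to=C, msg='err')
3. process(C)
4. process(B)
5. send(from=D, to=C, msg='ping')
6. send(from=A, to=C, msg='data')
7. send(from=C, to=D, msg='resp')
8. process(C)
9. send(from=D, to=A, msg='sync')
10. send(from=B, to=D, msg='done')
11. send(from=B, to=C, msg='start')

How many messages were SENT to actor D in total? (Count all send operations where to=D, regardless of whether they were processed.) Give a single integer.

Answer: 3

Derivation:
After 1 (send(from=B, to=D, msg='ack')): A:[] B:[] C:[] D:[ack]
After 2 (send(from=A, to=C, msg='err')): A:[] B:[] C:[err] D:[ack]
After 3 (process(C)): A:[] B:[] C:[] D:[ack]
After 4 (process(B)): A:[] B:[] C:[] D:[ack]
After 5 (send(from=D, to=C, msg='ping')): A:[] B:[] C:[ping] D:[ack]
After 6 (send(from=A, to=C, msg='data')): A:[] B:[] C:[ping,data] D:[ack]
After 7 (send(from=C, to=D, msg='resp')): A:[] B:[] C:[ping,data] D:[ack,resp]
After 8 (process(C)): A:[] B:[] C:[data] D:[ack,resp]
After 9 (send(from=D, to=A, msg='sync')): A:[sync] B:[] C:[data] D:[ack,resp]
After 10 (send(from=B, to=D, msg='done')): A:[sync] B:[] C:[data] D:[ack,resp,done]
After 11 (send(from=B, to=C, msg='start')): A:[sync] B:[] C:[data,start] D:[ack,resp,done]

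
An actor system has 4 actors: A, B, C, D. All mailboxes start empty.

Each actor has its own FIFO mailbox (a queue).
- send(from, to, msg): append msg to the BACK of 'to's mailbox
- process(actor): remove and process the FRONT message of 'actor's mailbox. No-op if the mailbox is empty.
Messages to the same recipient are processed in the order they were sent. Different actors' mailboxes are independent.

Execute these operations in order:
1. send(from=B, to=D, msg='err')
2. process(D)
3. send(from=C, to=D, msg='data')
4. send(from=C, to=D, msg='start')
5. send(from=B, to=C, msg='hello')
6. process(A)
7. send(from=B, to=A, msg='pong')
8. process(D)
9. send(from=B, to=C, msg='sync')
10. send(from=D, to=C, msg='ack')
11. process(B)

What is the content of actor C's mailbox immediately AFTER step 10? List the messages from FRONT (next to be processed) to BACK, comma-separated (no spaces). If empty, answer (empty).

After 1 (send(from=B, to=D, msg='err')): A:[] B:[] C:[] D:[err]
After 2 (process(D)): A:[] B:[] C:[] D:[]
After 3 (send(from=C, to=D, msg='data')): A:[] B:[] C:[] D:[data]
After 4 (send(from=C, to=D, msg='start')): A:[] B:[] C:[] D:[data,start]
After 5 (send(from=B, to=C, msg='hello')): A:[] B:[] C:[hello] D:[data,start]
After 6 (process(A)): A:[] B:[] C:[hello] D:[data,start]
After 7 (send(from=B, to=A, msg='pong')): A:[pong] B:[] C:[hello] D:[data,start]
After 8 (process(D)): A:[pong] B:[] C:[hello] D:[start]
After 9 (send(from=B, to=C, msg='sync')): A:[pong] B:[] C:[hello,sync] D:[start]
After 10 (send(from=D, to=C, msg='ack')): A:[pong] B:[] C:[hello,sync,ack] D:[start]

hello,sync,ack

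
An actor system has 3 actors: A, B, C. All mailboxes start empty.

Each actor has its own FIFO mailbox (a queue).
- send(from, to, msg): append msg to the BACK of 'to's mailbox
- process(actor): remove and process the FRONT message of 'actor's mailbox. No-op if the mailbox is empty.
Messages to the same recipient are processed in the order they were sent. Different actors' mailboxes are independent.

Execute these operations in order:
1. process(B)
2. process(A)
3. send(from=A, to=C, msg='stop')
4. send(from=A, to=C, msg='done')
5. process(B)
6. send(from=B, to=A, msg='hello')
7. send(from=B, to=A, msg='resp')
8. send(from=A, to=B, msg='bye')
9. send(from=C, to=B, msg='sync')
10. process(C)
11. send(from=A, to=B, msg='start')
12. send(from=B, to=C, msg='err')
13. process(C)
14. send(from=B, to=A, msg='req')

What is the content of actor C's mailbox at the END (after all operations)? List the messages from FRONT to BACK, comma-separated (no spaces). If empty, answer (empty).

After 1 (process(B)): A:[] B:[] C:[]
After 2 (process(A)): A:[] B:[] C:[]
After 3 (send(from=A, to=C, msg='stop')): A:[] B:[] C:[stop]
After 4 (send(from=A, to=C, msg='done')): A:[] B:[] C:[stop,done]
After 5 (process(B)): A:[] B:[] C:[stop,done]
After 6 (send(from=B, to=A, msg='hello')): A:[hello] B:[] C:[stop,done]
After 7 (send(from=B, to=A, msg='resp')): A:[hello,resp] B:[] C:[stop,done]
After 8 (send(from=A, to=B, msg='bye')): A:[hello,resp] B:[bye] C:[stop,done]
After 9 (send(from=C, to=B, msg='sync')): A:[hello,resp] B:[bye,sync] C:[stop,done]
After 10 (process(C)): A:[hello,resp] B:[bye,sync] C:[done]
After 11 (send(from=A, to=B, msg='start')): A:[hello,resp] B:[bye,sync,start] C:[done]
After 12 (send(from=B, to=C, msg='err')): A:[hello,resp] B:[bye,sync,start] C:[done,err]
After 13 (process(C)): A:[hello,resp] B:[bye,sync,start] C:[err]
After 14 (send(from=B, to=A, msg='req')): A:[hello,resp,req] B:[bye,sync,start] C:[err]

Answer: err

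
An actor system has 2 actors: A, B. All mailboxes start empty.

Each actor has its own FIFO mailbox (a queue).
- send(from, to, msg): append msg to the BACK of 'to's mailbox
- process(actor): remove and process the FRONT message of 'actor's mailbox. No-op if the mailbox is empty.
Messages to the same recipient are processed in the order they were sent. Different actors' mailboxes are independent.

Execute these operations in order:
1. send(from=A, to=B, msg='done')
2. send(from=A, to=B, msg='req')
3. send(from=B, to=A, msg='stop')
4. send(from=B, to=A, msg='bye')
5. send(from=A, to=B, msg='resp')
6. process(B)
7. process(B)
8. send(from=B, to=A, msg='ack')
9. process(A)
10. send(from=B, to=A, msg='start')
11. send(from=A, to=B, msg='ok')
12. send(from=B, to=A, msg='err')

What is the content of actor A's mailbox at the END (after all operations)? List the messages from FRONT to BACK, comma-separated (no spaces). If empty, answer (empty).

Answer: bye,ack,start,err

Derivation:
After 1 (send(from=A, to=B, msg='done')): A:[] B:[done]
After 2 (send(from=A, to=B, msg='req')): A:[] B:[done,req]
After 3 (send(from=B, to=A, msg='stop')): A:[stop] B:[done,req]
After 4 (send(from=B, to=A, msg='bye')): A:[stop,bye] B:[done,req]
After 5 (send(from=A, to=B, msg='resp')): A:[stop,bye] B:[done,req,resp]
After 6 (process(B)): A:[stop,bye] B:[req,resp]
After 7 (process(B)): A:[stop,bye] B:[resp]
After 8 (send(from=B, to=A, msg='ack')): A:[stop,bye,ack] B:[resp]
After 9 (process(A)): A:[bye,ack] B:[resp]
After 10 (send(from=B, to=A, msg='start')): A:[bye,ack,start] B:[resp]
After 11 (send(from=A, to=B, msg='ok')): A:[bye,ack,start] B:[resp,ok]
After 12 (send(from=B, to=A, msg='err')): A:[bye,ack,start,err] B:[resp,ok]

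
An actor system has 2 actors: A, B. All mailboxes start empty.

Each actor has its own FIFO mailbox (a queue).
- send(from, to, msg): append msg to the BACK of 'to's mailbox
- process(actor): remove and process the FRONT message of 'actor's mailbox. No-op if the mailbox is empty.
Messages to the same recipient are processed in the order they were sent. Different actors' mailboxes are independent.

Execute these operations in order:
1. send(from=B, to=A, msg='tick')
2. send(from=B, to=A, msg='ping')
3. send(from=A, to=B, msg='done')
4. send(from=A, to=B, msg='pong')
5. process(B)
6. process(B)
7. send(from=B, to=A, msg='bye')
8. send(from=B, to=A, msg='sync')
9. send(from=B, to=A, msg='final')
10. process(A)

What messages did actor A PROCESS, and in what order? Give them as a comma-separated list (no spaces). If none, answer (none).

Answer: tick

Derivation:
After 1 (send(from=B, to=A, msg='tick')): A:[tick] B:[]
After 2 (send(from=B, to=A, msg='ping')): A:[tick,ping] B:[]
After 3 (send(from=A, to=B, msg='done')): A:[tick,ping] B:[done]
After 4 (send(from=A, to=B, msg='pong')): A:[tick,ping] B:[done,pong]
After 5 (process(B)): A:[tick,ping] B:[pong]
After 6 (process(B)): A:[tick,ping] B:[]
After 7 (send(from=B, to=A, msg='bye')): A:[tick,ping,bye] B:[]
After 8 (send(from=B, to=A, msg='sync')): A:[tick,ping,bye,sync] B:[]
After 9 (send(from=B, to=A, msg='final')): A:[tick,ping,bye,sync,final] B:[]
After 10 (process(A)): A:[ping,bye,sync,final] B:[]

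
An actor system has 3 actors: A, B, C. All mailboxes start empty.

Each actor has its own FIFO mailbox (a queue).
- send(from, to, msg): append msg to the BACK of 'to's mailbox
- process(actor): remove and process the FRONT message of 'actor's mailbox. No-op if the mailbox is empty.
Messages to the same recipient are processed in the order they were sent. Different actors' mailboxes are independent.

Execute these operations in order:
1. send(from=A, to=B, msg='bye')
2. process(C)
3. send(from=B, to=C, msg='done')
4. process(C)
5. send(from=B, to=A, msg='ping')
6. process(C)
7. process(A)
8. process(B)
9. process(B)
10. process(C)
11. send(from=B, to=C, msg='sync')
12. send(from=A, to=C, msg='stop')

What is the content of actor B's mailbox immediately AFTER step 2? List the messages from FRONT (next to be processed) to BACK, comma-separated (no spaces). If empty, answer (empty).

After 1 (send(from=A, to=B, msg='bye')): A:[] B:[bye] C:[]
After 2 (process(C)): A:[] B:[bye] C:[]

bye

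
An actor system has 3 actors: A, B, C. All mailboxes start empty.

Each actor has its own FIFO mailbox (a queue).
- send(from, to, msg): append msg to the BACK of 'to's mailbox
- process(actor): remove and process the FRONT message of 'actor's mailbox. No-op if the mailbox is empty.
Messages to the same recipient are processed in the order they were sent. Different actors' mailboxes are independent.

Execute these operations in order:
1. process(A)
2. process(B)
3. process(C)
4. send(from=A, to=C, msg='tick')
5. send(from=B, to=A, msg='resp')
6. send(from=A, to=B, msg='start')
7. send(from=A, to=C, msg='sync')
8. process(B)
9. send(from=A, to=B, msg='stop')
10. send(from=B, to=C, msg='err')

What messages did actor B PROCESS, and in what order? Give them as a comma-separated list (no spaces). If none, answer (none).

After 1 (process(A)): A:[] B:[] C:[]
After 2 (process(B)): A:[] B:[] C:[]
After 3 (process(C)): A:[] B:[] C:[]
After 4 (send(from=A, to=C, msg='tick')): A:[] B:[] C:[tick]
After 5 (send(from=B, to=A, msg='resp')): A:[resp] B:[] C:[tick]
After 6 (send(from=A, to=B, msg='start')): A:[resp] B:[start] C:[tick]
After 7 (send(from=A, to=C, msg='sync')): A:[resp] B:[start] C:[tick,sync]
After 8 (process(B)): A:[resp] B:[] C:[tick,sync]
After 9 (send(from=A, to=B, msg='stop')): A:[resp] B:[stop] C:[tick,sync]
After 10 (send(from=B, to=C, msg='err')): A:[resp] B:[stop] C:[tick,sync,err]

Answer: start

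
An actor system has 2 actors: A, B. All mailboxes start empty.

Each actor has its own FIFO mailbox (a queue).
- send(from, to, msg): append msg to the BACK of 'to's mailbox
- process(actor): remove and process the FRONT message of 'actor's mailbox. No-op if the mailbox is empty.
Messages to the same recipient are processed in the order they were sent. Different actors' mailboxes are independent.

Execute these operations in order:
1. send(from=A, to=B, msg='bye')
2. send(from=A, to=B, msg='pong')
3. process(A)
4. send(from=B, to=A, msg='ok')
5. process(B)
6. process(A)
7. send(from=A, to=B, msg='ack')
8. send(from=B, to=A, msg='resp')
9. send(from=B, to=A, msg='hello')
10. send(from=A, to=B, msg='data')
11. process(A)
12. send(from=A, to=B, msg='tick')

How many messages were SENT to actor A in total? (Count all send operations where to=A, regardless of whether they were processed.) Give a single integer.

After 1 (send(from=A, to=B, msg='bye')): A:[] B:[bye]
After 2 (send(from=A, to=B, msg='pong')): A:[] B:[bye,pong]
After 3 (process(A)): A:[] B:[bye,pong]
After 4 (send(from=B, to=A, msg='ok')): A:[ok] B:[bye,pong]
After 5 (process(B)): A:[ok] B:[pong]
After 6 (process(A)): A:[] B:[pong]
After 7 (send(from=A, to=B, msg='ack')): A:[] B:[pong,ack]
After 8 (send(from=B, to=A, msg='resp')): A:[resp] B:[pong,ack]
After 9 (send(from=B, to=A, msg='hello')): A:[resp,hello] B:[pong,ack]
After 10 (send(from=A, to=B, msg='data')): A:[resp,hello] B:[pong,ack,data]
After 11 (process(A)): A:[hello] B:[pong,ack,data]
After 12 (send(from=A, to=B, msg='tick')): A:[hello] B:[pong,ack,data,tick]

Answer: 3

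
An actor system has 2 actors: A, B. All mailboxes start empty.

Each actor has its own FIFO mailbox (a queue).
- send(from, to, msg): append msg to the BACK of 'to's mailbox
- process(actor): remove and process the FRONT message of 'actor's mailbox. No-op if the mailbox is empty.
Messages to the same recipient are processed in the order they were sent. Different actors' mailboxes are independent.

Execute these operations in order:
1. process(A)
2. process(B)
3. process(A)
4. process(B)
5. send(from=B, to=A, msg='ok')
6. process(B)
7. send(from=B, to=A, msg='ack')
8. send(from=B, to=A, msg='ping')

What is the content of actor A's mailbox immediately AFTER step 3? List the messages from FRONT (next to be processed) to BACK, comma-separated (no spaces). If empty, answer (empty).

After 1 (process(A)): A:[] B:[]
After 2 (process(B)): A:[] B:[]
After 3 (process(A)): A:[] B:[]

(empty)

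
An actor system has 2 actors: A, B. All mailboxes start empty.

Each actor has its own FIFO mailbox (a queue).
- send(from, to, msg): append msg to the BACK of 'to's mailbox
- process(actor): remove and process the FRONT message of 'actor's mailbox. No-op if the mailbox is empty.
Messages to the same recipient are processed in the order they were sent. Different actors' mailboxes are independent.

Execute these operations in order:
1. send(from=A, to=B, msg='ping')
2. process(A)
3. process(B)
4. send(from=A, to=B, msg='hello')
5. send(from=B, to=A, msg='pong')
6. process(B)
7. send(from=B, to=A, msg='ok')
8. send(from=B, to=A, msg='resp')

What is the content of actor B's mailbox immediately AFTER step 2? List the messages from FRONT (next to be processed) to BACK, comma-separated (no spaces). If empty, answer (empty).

After 1 (send(from=A, to=B, msg='ping')): A:[] B:[ping]
After 2 (process(A)): A:[] B:[ping]

ping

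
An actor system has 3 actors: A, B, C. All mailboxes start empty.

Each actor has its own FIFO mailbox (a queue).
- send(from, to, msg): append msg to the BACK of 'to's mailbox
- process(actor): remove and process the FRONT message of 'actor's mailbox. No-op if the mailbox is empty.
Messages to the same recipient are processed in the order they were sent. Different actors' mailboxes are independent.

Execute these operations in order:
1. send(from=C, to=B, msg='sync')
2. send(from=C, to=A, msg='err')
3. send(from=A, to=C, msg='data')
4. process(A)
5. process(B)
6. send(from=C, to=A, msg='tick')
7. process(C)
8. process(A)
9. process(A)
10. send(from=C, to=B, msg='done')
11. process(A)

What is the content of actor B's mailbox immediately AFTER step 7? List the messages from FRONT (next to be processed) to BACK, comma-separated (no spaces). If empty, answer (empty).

After 1 (send(from=C, to=B, msg='sync')): A:[] B:[sync] C:[]
After 2 (send(from=C, to=A, msg='err')): A:[err] B:[sync] C:[]
After 3 (send(from=A, to=C, msg='data')): A:[err] B:[sync] C:[data]
After 4 (process(A)): A:[] B:[sync] C:[data]
After 5 (process(B)): A:[] B:[] C:[data]
After 6 (send(from=C, to=A, msg='tick')): A:[tick] B:[] C:[data]
After 7 (process(C)): A:[tick] B:[] C:[]

(empty)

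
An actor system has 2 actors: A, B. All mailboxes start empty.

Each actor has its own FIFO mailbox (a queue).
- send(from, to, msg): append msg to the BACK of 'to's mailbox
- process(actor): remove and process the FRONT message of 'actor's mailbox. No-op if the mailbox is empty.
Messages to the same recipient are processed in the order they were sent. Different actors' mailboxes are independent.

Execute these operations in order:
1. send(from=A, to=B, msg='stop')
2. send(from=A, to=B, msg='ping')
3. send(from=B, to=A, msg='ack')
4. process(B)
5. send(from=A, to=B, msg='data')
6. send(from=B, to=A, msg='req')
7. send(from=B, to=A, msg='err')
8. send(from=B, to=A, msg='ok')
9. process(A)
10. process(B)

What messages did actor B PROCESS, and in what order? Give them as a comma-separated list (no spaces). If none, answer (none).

Answer: stop,ping

Derivation:
After 1 (send(from=A, to=B, msg='stop')): A:[] B:[stop]
After 2 (send(from=A, to=B, msg='ping')): A:[] B:[stop,ping]
After 3 (send(from=B, to=A, msg='ack')): A:[ack] B:[stop,ping]
After 4 (process(B)): A:[ack] B:[ping]
After 5 (send(from=A, to=B, msg='data')): A:[ack] B:[ping,data]
After 6 (send(from=B, to=A, msg='req')): A:[ack,req] B:[ping,data]
After 7 (send(from=B, to=A, msg='err')): A:[ack,req,err] B:[ping,data]
After 8 (send(from=B, to=A, msg='ok')): A:[ack,req,err,ok] B:[ping,data]
After 9 (process(A)): A:[req,err,ok] B:[ping,data]
After 10 (process(B)): A:[req,err,ok] B:[data]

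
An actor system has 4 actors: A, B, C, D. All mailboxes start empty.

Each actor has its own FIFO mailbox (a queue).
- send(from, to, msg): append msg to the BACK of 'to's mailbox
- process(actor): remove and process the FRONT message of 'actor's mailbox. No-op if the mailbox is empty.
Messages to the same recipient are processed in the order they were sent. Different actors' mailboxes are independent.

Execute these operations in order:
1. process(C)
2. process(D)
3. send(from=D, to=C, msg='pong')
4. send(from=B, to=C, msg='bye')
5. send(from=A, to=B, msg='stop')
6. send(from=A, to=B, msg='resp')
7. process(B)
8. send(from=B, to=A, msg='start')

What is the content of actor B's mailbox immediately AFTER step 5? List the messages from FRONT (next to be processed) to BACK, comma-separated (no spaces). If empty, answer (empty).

After 1 (process(C)): A:[] B:[] C:[] D:[]
After 2 (process(D)): A:[] B:[] C:[] D:[]
After 3 (send(from=D, to=C, msg='pong')): A:[] B:[] C:[pong] D:[]
After 4 (send(from=B, to=C, msg='bye')): A:[] B:[] C:[pong,bye] D:[]
After 5 (send(from=A, to=B, msg='stop')): A:[] B:[stop] C:[pong,bye] D:[]

stop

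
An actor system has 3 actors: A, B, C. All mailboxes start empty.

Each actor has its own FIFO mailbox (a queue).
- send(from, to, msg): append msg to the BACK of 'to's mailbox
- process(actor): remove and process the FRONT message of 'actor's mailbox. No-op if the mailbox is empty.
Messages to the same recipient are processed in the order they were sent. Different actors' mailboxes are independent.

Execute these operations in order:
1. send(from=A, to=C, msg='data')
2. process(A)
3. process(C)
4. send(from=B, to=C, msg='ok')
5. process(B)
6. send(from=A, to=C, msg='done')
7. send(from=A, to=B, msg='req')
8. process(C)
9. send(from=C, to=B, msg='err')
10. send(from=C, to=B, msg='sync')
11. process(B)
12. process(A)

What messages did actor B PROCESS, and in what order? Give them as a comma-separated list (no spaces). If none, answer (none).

Answer: req

Derivation:
After 1 (send(from=A, to=C, msg='data')): A:[] B:[] C:[data]
After 2 (process(A)): A:[] B:[] C:[data]
After 3 (process(C)): A:[] B:[] C:[]
After 4 (send(from=B, to=C, msg='ok')): A:[] B:[] C:[ok]
After 5 (process(B)): A:[] B:[] C:[ok]
After 6 (send(from=A, to=C, msg='done')): A:[] B:[] C:[ok,done]
After 7 (send(from=A, to=B, msg='req')): A:[] B:[req] C:[ok,done]
After 8 (process(C)): A:[] B:[req] C:[done]
After 9 (send(from=C, to=B, msg='err')): A:[] B:[req,err] C:[done]
After 10 (send(from=C, to=B, msg='sync')): A:[] B:[req,err,sync] C:[done]
After 11 (process(B)): A:[] B:[err,sync] C:[done]
After 12 (process(A)): A:[] B:[err,sync] C:[done]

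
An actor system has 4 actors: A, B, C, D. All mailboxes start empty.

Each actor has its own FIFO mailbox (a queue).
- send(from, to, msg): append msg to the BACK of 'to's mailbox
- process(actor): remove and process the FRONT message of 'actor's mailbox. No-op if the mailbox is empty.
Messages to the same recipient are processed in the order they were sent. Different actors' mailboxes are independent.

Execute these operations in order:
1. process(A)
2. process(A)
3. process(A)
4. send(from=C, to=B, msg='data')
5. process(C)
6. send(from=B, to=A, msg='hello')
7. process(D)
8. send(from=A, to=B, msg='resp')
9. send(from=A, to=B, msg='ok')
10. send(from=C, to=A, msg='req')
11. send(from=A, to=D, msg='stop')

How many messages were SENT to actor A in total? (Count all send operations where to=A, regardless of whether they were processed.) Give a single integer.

After 1 (process(A)): A:[] B:[] C:[] D:[]
After 2 (process(A)): A:[] B:[] C:[] D:[]
After 3 (process(A)): A:[] B:[] C:[] D:[]
After 4 (send(from=C, to=B, msg='data')): A:[] B:[data] C:[] D:[]
After 5 (process(C)): A:[] B:[data] C:[] D:[]
After 6 (send(from=B, to=A, msg='hello')): A:[hello] B:[data] C:[] D:[]
After 7 (process(D)): A:[hello] B:[data] C:[] D:[]
After 8 (send(from=A, to=B, msg='resp')): A:[hello] B:[data,resp] C:[] D:[]
After 9 (send(from=A, to=B, msg='ok')): A:[hello] B:[data,resp,ok] C:[] D:[]
After 10 (send(from=C, to=A, msg='req')): A:[hello,req] B:[data,resp,ok] C:[] D:[]
After 11 (send(from=A, to=D, msg='stop')): A:[hello,req] B:[data,resp,ok] C:[] D:[stop]

Answer: 2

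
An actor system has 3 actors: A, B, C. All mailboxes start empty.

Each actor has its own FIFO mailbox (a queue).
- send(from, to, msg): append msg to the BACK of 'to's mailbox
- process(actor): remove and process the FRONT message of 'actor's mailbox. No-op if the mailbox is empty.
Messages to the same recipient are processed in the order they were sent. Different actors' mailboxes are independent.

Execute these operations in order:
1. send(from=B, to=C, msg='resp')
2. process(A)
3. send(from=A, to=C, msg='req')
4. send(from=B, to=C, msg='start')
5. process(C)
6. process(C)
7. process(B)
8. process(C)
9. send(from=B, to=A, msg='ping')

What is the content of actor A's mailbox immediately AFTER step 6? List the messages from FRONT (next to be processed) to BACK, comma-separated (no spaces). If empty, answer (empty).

After 1 (send(from=B, to=C, msg='resp')): A:[] B:[] C:[resp]
After 2 (process(A)): A:[] B:[] C:[resp]
After 3 (send(from=A, to=C, msg='req')): A:[] B:[] C:[resp,req]
After 4 (send(from=B, to=C, msg='start')): A:[] B:[] C:[resp,req,start]
After 5 (process(C)): A:[] B:[] C:[req,start]
After 6 (process(C)): A:[] B:[] C:[start]

(empty)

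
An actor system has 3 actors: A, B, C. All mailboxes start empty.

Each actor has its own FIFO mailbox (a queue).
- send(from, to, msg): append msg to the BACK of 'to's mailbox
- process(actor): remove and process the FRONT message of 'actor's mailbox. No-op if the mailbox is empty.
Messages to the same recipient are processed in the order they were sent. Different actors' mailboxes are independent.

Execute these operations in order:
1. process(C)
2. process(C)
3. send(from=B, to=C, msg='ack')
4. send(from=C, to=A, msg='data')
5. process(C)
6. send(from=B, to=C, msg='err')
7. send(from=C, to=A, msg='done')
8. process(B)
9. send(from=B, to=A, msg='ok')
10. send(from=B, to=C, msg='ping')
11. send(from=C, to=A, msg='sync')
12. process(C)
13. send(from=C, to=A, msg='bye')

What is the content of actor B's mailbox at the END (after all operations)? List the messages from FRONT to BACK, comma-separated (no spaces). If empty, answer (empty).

After 1 (process(C)): A:[] B:[] C:[]
After 2 (process(C)): A:[] B:[] C:[]
After 3 (send(from=B, to=C, msg='ack')): A:[] B:[] C:[ack]
After 4 (send(from=C, to=A, msg='data')): A:[data] B:[] C:[ack]
After 5 (process(C)): A:[data] B:[] C:[]
After 6 (send(from=B, to=C, msg='err')): A:[data] B:[] C:[err]
After 7 (send(from=C, to=A, msg='done')): A:[data,done] B:[] C:[err]
After 8 (process(B)): A:[data,done] B:[] C:[err]
After 9 (send(from=B, to=A, msg='ok')): A:[data,done,ok] B:[] C:[err]
After 10 (send(from=B, to=C, msg='ping')): A:[data,done,ok] B:[] C:[err,ping]
After 11 (send(from=C, to=A, msg='sync')): A:[data,done,ok,sync] B:[] C:[err,ping]
After 12 (process(C)): A:[data,done,ok,sync] B:[] C:[ping]
After 13 (send(from=C, to=A, msg='bye')): A:[data,done,ok,sync,bye] B:[] C:[ping]

Answer: (empty)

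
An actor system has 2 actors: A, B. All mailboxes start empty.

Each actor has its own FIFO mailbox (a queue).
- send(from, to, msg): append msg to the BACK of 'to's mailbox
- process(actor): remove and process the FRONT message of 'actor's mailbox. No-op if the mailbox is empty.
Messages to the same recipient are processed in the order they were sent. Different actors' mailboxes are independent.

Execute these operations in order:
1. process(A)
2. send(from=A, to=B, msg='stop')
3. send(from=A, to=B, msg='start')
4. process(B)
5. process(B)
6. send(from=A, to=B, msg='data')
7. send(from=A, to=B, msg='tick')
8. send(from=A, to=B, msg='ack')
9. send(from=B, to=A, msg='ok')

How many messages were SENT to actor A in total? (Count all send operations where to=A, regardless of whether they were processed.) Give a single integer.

Answer: 1

Derivation:
After 1 (process(A)): A:[] B:[]
After 2 (send(from=A, to=B, msg='stop')): A:[] B:[stop]
After 3 (send(from=A, to=B, msg='start')): A:[] B:[stop,start]
After 4 (process(B)): A:[] B:[start]
After 5 (process(B)): A:[] B:[]
After 6 (send(from=A, to=B, msg='data')): A:[] B:[data]
After 7 (send(from=A, to=B, msg='tick')): A:[] B:[data,tick]
After 8 (send(from=A, to=B, msg='ack')): A:[] B:[data,tick,ack]
After 9 (send(from=B, to=A, msg='ok')): A:[ok] B:[data,tick,ack]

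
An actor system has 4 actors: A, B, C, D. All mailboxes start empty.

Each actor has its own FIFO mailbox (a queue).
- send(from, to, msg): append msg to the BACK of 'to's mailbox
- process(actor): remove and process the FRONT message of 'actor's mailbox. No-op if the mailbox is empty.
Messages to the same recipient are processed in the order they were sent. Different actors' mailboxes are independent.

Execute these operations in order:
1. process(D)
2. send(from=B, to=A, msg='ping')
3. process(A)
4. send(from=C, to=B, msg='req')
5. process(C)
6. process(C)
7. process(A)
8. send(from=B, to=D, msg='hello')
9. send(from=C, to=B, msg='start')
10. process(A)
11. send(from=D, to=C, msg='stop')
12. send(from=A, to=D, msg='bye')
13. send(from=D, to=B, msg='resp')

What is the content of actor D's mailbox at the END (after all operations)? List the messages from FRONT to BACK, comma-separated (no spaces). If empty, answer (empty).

After 1 (process(D)): A:[] B:[] C:[] D:[]
After 2 (send(from=B, to=A, msg='ping')): A:[ping] B:[] C:[] D:[]
After 3 (process(A)): A:[] B:[] C:[] D:[]
After 4 (send(from=C, to=B, msg='req')): A:[] B:[req] C:[] D:[]
After 5 (process(C)): A:[] B:[req] C:[] D:[]
After 6 (process(C)): A:[] B:[req] C:[] D:[]
After 7 (process(A)): A:[] B:[req] C:[] D:[]
After 8 (send(from=B, to=D, msg='hello')): A:[] B:[req] C:[] D:[hello]
After 9 (send(from=C, to=B, msg='start')): A:[] B:[req,start] C:[] D:[hello]
After 10 (process(A)): A:[] B:[req,start] C:[] D:[hello]
After 11 (send(from=D, to=C, msg='stop')): A:[] B:[req,start] C:[stop] D:[hello]
After 12 (send(from=A, to=D, msg='bye')): A:[] B:[req,start] C:[stop] D:[hello,bye]
After 13 (send(from=D, to=B, msg='resp')): A:[] B:[req,start,resp] C:[stop] D:[hello,bye]

Answer: hello,bye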